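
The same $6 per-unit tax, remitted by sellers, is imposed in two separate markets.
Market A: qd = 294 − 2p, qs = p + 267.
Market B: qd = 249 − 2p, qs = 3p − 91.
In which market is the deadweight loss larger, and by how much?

Market B, by $9.6.

Market A: pre-tax p* = $9, q* = 276; post-tax q = 272; deadweight loss = $12.
Market B: pre-tax p* = $68, q* = 113; post-tax q = 105.8; deadweight loss = $21.6.
Difference: $12 vs $21.6 → market B is larger by $9.6.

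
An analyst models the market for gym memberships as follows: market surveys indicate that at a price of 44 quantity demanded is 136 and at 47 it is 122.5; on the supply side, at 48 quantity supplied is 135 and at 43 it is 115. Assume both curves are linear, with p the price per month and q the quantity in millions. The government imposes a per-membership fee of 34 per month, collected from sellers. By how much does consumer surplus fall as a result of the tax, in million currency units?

Demand slope: (122.5 − 136)/(47 − 44) = -4.5, so qd = 334 − 4.5p.
Supply slope: (115 − 135)/(43 − 48) = 4, so qs = 4p − 57.
Without the tax, 334 − 4.5p = 4p − 57 gives 8.5p = 391, so p* = 46 and q* = 127.
With the tax collected from sellers, supply shifts: qs = 4(p − 34) − 57.
Solving gives q = 55 with buyers paying 62 and sellers receiving 28 (the 34 wedge).
ΔCS is the trapezoid between Q = 55 and Q = 127 of height 16: ½ · (127 + 55) · 16 = 1456.

Consumer surplus falls by 1456 million.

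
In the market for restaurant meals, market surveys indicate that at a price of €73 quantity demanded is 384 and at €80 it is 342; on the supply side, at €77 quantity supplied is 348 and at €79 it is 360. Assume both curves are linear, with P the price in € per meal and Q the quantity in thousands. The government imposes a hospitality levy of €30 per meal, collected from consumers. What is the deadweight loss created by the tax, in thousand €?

Deadweight loss = €1350 thousand.

Demand slope: (342 − 384)/(80 − 73) = -6, so Qd = 822 − 6P.
Supply slope: (360 − 348)/(79 − 77) = 6, so Qs = 6P − 114.
Without the tax, 822 − 6P = 6P − 114 gives 12P = 936, so P* = €78 and Q* = 354.
With the tax collected from consumers, demand (in seller-price terms) shifts: Qd = 822 − 6(P + 30).
New equilibrium: consumers pay €93, producers receive €63, Q = 264. (Wedge: Pb − Ps = 30.)
Quantity falls by |ΔQ| = |354 − 264| = 90.
DWL = ½ · t · |ΔQ| = ½ · 30 · 90 = €1350.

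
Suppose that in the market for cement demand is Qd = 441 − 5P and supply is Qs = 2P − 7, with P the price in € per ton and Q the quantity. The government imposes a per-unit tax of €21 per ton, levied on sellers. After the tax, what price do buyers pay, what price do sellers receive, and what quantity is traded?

Buyers pay €70; sellers receive €49; quantity = 91.

Before the tax: set 441 − 5P = 2P − 7 → P* = €64, Q* = 121.
With the tax collected from sellers, supply shifts: Qs = 2(P − 21) − 7.
Solving gives Q = 91 with buyers paying €70 and sellers receiving €49 (the €21 wedge).
The less price-elastic side of the market bears the larger share of a per-unit tax.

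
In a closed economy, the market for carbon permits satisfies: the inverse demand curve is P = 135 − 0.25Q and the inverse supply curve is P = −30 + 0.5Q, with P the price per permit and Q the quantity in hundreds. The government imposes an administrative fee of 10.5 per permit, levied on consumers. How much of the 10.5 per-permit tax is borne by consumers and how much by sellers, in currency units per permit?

Consumers bear 3.5 per permit; sellers bear 7 per permit.

Rewrite in direct form: Qd = 540 − 4P and Qs = 2P + 60.
Before the tax: set 540 − 4P = 2P + 60 → P* = 80, Q* = 220.
With the tax collected from consumers, demand (in seller-price terms) shifts: Qd = 540 − 4(P + 10.5).
New equilibrium: consumers pay 83.5, sellers receive 73, Q = 206. (Wedge: Pb − Ps = 10.5.)
Burden on consumers: 3.5; on sellers: 7. (They sum to 10.5.)
The less price-elastic side of the market bears the larger share of a per-unit tax.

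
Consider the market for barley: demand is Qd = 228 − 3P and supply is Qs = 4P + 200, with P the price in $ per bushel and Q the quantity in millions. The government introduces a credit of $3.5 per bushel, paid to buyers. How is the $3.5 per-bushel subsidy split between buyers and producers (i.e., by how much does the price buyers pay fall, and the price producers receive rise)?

Buyers gain $2 per bushel; producers gain $1.5 per bushel.

Before the subsidy: set 228 − 3P = 4P + 200 → P* = $4, Q* = 216.
With a per-unit subsidy paid to buyers, each effectively pays P − 3.5, so demand becomes Qd = 228 − 3(P − 3.5).
Solving gives Q = 222 with buyers paying $2 and producers receiving $5.5 (the $3.5 wedge).
Gain to buyers: $2; to producers: $1.5. (They sum to $3.5.)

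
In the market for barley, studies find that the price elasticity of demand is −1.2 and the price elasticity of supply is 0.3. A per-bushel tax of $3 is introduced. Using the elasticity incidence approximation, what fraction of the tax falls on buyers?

Buyers' share ≈ 0.2.

Incidence ratio: buyers' share ≈ εs / (εs + |εd|) = 0.3 / (0.3 + 1.2) = 0.2.
Supply is the less elastic side, so buyers bear the smaller share.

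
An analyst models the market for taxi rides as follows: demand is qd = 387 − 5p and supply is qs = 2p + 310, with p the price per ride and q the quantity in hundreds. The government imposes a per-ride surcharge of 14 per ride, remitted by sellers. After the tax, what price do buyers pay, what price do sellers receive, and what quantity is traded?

Before the tax: set 387 − 5p = 2p + 310 → p* = 11, q* = 332.
With the tax collected from sellers, supply shifts: qs = 2(p − 14) + 310.
Solving gives q = 312 with buyers paying 15 and sellers receiving 1 (the 14 wedge).

Buyers pay 15; sellers receive 1; quantity = 312.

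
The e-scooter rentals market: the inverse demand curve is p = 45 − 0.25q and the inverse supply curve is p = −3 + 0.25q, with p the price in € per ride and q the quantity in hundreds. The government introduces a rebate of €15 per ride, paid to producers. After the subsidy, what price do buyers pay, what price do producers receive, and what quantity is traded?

Buyers pay €13.5; producers receive €28.5; quantity = 126.

Rewrite in direct form: qd = 180 − 4p and qs = 4p + 12.
Before the subsidy: set 180 − 4p = 4p + 12 → p* = €21, q* = 96.
With a per-unit subsidy paid to producers, each receives p + 15 per unit sold, so supply becomes qs = 4(p + 15) + 12.
New equilibrium: buyers pay €13.5, producers receive €28.5, q = 126. (Wedge: pb − ps = −15.)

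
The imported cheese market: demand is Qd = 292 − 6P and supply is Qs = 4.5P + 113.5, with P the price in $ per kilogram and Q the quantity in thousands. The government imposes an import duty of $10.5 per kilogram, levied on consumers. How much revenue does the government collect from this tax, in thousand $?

Without the tax, 292 − 6P = 4.5P + 113.5 gives 10.5P = 178.5, so P* = $17 and Q* = 190.
With the tax collected from consumers, demand (in seller-price terms) shifts: Qd = 292 − 6(P + 10.5).
Solving gives Q = 163 with consumers paying $21.5 and suppliers receiving $11 (the $10.5 wedge).
Revenue = t · Q = 10.5 · 163 = $1711.5.

Tax revenue = $1711.5 thousand.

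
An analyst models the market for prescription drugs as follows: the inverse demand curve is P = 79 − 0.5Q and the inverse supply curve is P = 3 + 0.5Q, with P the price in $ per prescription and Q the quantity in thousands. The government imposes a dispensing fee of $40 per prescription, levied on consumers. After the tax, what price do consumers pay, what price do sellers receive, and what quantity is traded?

Rewrite in direct form: Qd = 158 − 2P and Qs = 2P − 6.
Before the tax: set 158 − 2P = 2P − 6 → P* = $41, Q* = 76.
With the tax collected from consumers, demand (in seller-price terms) shifts: Qd = 158 − 2(P + 40).
Solving gives Q = 36 with consumers paying $61 and sellers receiving $21 (the $40 wedge).
The less price-elastic side of the market bears the larger share of a per-unit tax.

Consumers pay $61; sellers receive $21; quantity = 36.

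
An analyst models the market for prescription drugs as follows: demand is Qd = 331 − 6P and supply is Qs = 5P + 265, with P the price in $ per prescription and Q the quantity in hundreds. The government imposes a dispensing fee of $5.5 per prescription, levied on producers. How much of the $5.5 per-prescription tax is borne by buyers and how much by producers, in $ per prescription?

Without the tax, 331 − 6P = 5P + 265 gives 11P = 66, so P* = $6 and Q* = 295.
With the tax collected from producers, supply shifts: Qs = 5(P − 5.5) + 265.
Solving gives Q = 280 with buyers paying $8.5 and producers receiving $3 (the $5.5 wedge).
Burden on buyers: $2.5; on producers: $3. (They sum to $5.5.)
The less price-elastic side of the market bears the larger share of a per-unit tax.

Buyers bear $2.5 per prescription; producers bear $3 per prescription.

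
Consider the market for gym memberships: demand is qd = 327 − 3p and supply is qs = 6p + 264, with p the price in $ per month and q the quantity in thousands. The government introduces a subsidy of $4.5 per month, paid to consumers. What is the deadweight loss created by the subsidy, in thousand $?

Without the subsidy, 327 − 3p = 6p + 264 gives 9p = 63, so p* = $7 and q* = 306.
With a per-unit subsidy paid to consumers, each effectively pays p − 4.5, so demand becomes qd = 327 − 3(p − 4.5).
Solving gives q = 315 with consumers paying $4 and producers receiving $8.5 (the $4.5 wedge).
Quantity rises by |ΔQ| = |306 − 315| = 9.
DWL = ½ · t · |ΔQ| = ½ · 4.5 · 9 = $20.25.

Deadweight loss = $20.25 thousand.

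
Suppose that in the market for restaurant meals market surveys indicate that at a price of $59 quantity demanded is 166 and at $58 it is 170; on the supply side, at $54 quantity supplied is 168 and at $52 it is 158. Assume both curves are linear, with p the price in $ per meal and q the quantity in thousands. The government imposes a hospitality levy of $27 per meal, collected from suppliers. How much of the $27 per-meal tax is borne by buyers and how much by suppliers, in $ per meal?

Demand slope: (170 − 166)/(58 − 59) = -4, so qd = 402 − 4p.
Supply slope: (158 − 168)/(52 − 54) = 5, so qs = 5p − 102.
Without the tax, 402 − 4p = 5p − 102 gives 9p = 504, so p* = $56 and q* = 178.
With the tax collected from suppliers, supply shifts: qs = 5(p − 27) − 102.
Solving gives q = 118 with buyers paying $71 and suppliers receiving $44 (the $27 wedge).
Burden on buyers: $15; on suppliers: $12. (They sum to $27.)

Buyers bear $15 per meal; suppliers bear $12 per meal.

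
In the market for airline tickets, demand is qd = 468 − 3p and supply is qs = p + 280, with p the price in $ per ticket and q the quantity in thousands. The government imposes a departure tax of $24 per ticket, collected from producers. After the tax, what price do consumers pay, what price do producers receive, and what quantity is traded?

Before the tax: set 468 − 3p = p + 280 → p* = $47, q* = 327.
With the tax collected from producers, supply shifts: qs = (p − 24) + 280.
Solving gives q = 309 with consumers paying $53 and producers receiving $29 (the $24 wedge).
The less price-elastic side of the market bears the larger share of a per-unit tax.

Consumers pay $53; producers receive $29; quantity = 309.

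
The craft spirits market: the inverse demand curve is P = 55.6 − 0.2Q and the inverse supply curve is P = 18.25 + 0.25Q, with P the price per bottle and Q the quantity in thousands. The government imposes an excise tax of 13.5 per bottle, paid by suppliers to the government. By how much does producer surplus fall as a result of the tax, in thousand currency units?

Producer surplus falls by 510 thousand.

Inverting to Q(P) form: Qd = 278 − 5P; Qs = 4P − 73.
Before the tax: set 278 − 5P = 4P − 73 → P* = 39, Q* = 83.
With the tax collected from suppliers, supply shifts: Qs = 4(P − 13.5) − 73.
Solving gives Q = 53 with buyers paying 45 and suppliers receiving 31.5 (the 13.5 wedge).
ΔPS is the trapezoid between Q = 53 and Q = 83 of height 7.5: ½ · (83 + 53) · 7.5 = 510.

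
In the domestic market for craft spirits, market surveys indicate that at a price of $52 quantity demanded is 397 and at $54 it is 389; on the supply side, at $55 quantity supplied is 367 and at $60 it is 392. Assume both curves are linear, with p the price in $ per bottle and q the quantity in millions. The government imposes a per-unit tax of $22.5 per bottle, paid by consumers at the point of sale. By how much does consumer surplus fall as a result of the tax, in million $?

Demand slope: (389 − 397)/(54 − 52) = -4, so qd = 605 − 4p.
Supply slope: (392 − 367)/(60 − 55) = 5, so qs = 5p + 92.
Before the tax: set 605 − 4p = 5p + 92 → p* = $57, q* = 377.
With the tax collected from consumers, demand (in seller-price terms) shifts: qd = 605 − 4(p + 22.5).
Solving gives q = 327 with consumers paying $69.5 and sellers receiving $47 (the $22.5 wedge).
ΔCS is the trapezoid between Q = 327 and Q = 377 of height $12.5: ½ · (377 + 327) · 12.5 = $4400.

Consumer surplus falls by $4400 million.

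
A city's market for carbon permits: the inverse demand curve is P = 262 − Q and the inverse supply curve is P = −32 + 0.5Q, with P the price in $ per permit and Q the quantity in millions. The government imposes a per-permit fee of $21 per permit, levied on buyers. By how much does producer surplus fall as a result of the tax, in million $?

Inverting to Q(P) form: Qd = 262 − P; Qs = 2P + 64.
Without the tax, 262 − P = 2P + 64 gives 3P = 198, so P* = $66 and Q* = 196.
With the tax collected from buyers, demand (in seller-price terms) shifts: Qd = 262 − (P + 21).
Solving gives Q = 182 with buyers paying $80 and suppliers receiving $59 (the $21 wedge).
ΔPS is the trapezoid between Q = 182 and Q = 196 of height $7: ½ · (196 + 182) · 7 = $1323.

Producer surplus falls by $1323 million.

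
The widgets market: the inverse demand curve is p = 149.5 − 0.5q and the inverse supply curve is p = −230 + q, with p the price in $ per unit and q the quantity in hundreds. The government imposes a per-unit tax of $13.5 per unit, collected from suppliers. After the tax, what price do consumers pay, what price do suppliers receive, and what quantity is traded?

Consumers pay $27.5; suppliers receive $14; quantity = 244.

Inverting to q(p) form: qd = 299 − 2p; qs = p + 230.
Before the tax: set 299 − 2p = p + 230 → p* = $23, q* = 253.
With the tax collected from suppliers, supply shifts: qs = (p − 13.5) + 230.
Solving gives q = 244 with consumers paying $27.5 and suppliers receiving $14 (the $13.5 wedge).
The less price-elastic side of the market bears the larger share of a per-unit tax.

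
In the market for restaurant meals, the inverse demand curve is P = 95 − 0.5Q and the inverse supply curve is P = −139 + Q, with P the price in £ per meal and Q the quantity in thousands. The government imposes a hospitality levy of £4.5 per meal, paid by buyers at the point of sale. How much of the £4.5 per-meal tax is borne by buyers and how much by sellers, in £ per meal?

Rewrite in direct form: Qd = 190 − 2P and Qs = P + 139.
Without the tax, 190 − 2P = P + 139 gives 3P = 51, so P* = £17 and Q* = 156.
With the tax collected from buyers, demand (in seller-price terms) shifts: Qd = 190 − 2(P + 4.5).
Solving gives Q = 153 with buyers paying £18.5 and sellers receiving £14 (the £4.5 wedge).
Burden on buyers: £1.5; on sellers: £3. (They sum to £4.5.)

Buyers bear £1.5 per meal; sellers bear £3 per meal.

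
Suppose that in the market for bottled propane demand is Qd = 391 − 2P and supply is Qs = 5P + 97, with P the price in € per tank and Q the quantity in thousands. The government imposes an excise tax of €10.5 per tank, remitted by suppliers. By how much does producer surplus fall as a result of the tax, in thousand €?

Before the tax: set 391 − 2P = 5P + 97 → P* = €42, Q* = 307.
With the tax collected from suppliers, supply shifts: Qs = 5(P − 10.5) + 97.
Solving gives Q = 292 with consumers paying €49.5 and suppliers receiving €39 (the €10.5 wedge).
ΔPS is the trapezoid between Q = 292 and Q = 307 of height €3: ½ · (307 + 292) · 3 = €898.5.

Producer surplus falls by €898.5 thousand.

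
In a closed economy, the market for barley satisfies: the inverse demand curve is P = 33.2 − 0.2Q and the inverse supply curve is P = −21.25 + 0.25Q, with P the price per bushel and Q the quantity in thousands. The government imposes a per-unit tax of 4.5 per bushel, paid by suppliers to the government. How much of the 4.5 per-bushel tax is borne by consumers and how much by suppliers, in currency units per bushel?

Consumers bear 2 per bushel; suppliers bear 2.5 per bushel.

Rewrite in direct form: Qd = 166 − 5P and Qs = 4P + 85.
Before the tax: set 166 − 5P = 4P + 85 → P* = 9, Q* = 121.
With the tax collected from suppliers, supply shifts: Qs = 4(P − 4.5) + 85.
Solving gives Q = 111 with consumers paying 11 and suppliers receiving 6.5 (the 4.5 wedge).
Burden on consumers: 2; on suppliers: 2.5. (They sum to 4.5.)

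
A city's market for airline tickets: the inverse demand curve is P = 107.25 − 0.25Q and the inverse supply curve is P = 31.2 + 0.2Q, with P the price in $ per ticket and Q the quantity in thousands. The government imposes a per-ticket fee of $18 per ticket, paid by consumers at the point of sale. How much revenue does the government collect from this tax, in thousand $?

Rewrite in direct form: Qd = 429 − 4P and Qs = 5P − 156.
Without the tax, 429 − 4P = 5P − 156 gives 9P = 585, so P* = $65 and Q* = 169.
With the tax collected from consumers, demand (in seller-price terms) shifts: Qd = 429 − 4(P + 18).
New equilibrium: consumers pay $75, suppliers receive $57, Q = 129. (Wedge: Pb − Ps = 18.)
Revenue = t · Q = 18 · 129 = $2322.

Tax revenue = $2322 thousand.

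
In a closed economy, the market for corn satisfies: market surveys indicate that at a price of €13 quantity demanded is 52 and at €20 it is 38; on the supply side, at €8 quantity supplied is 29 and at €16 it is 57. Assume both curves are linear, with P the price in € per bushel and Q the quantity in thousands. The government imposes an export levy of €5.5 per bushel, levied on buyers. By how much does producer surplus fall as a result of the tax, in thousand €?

Producer surplus falls by €93 thousand.

Demand slope: (38 − 52)/(20 − 13) = -2, so Qd = 78 − 2P.
Supply slope: (57 − 29)/(16 − 8) = 3.5, so Qs = 3.5P + 1.
Before the tax: set 78 − 2P = 3.5P + 1 → P* = €14, Q* = 50.
With the tax collected from buyers, demand (in seller-price terms) shifts: Qd = 78 − 2(P + 5.5).
Solving gives Q = 43 with buyers paying €17.5 and producers receiving €12 (the €5.5 wedge).
ΔPS is the trapezoid between Q = 43 and Q = 50 of height €2: ½ · (50 + 43) · 2 = €93.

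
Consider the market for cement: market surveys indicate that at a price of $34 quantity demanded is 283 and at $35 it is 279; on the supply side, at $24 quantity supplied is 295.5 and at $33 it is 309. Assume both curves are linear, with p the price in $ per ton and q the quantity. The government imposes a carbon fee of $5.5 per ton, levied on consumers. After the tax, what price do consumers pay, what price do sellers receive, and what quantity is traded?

Consumers pay $30.5; sellers receive $25; quantity = 297.

Demand slope: (279 − 283)/(35 − 34) = -4, so qd = 419 − 4p.
Supply slope: (309 − 295.5)/(33 − 24) = 1.5, so qs = 1.5p + 259.5.
Without the tax, 419 − 4p = 1.5p + 259.5 gives 5.5p = 159.5, so p* = $29 and q* = 303.
With the tax collected from consumers, demand (in seller-price terms) shifts: qd = 419 − 4(p + 5.5).
New equilibrium: consumers pay $30.5, sellers receive $25, q = 297. (Wedge: pb − ps = 5.5.)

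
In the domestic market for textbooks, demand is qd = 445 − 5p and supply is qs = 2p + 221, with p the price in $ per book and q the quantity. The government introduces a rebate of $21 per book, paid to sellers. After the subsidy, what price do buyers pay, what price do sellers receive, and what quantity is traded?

Without the subsidy, 445 − 5p = 2p + 221 gives 7p = 224, so p* = $32 and q* = 285.
With a per-unit subsidy paid to sellers, each receives p + 21 per unit sold, so supply becomes qs = 2(p + 21) + 221.
Solving gives q = 315 with buyers paying $26 and sellers receiving $47 (the $21 wedge).

Buyers pay $26; sellers receive $47; quantity = 315.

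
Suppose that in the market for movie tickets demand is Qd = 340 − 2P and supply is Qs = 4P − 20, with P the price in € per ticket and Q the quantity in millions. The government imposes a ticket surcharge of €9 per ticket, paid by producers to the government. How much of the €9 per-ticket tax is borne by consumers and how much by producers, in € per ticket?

Consumers bear €6 per ticket; producers bear €3 per ticket.

Before the tax: set 340 − 2P = 4P − 20 → P* = €60, Q* = 220.
With the tax collected from producers, supply shifts: Qs = 4(P − 9) − 20.
Solving gives Q = 208 with consumers paying €66 and producers receiving €57 (the €9 wedge).
Burden on consumers: €6; on producers: €3. (They sum to €9.)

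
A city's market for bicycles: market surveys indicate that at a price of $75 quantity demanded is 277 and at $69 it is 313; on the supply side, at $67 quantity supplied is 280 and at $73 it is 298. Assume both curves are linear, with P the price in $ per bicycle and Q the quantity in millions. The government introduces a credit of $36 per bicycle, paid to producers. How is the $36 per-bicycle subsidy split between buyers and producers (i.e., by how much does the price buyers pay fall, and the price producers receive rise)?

Demand slope: (313 − 277)/(69 − 75) = -6, so Qd = 727 − 6P.
Supply slope: (298 − 280)/(73 − 67) = 3, so Qs = 3P + 79.
Before the subsidy: set 727 − 6P = 3P + 79 → P* = $72, Q* = 295.
With a per-unit subsidy paid to producers, each receives P + 36 per unit sold, so supply becomes Qs = 3(P + 36) + 79.
Solving gives Q = 367 with buyers paying $60 and producers receiving $96 (the $36 wedge).
Gain to buyers: $12; to producers: $24. (They sum to $36.)

Buyers gain $12 per bicycle; producers gain $24 per bicycle.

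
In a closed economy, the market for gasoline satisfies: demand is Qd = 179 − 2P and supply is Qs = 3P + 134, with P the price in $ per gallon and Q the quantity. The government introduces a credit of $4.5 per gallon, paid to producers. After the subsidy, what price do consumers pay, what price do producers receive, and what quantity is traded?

Before the subsidy: set 179 − 2P = 3P + 134 → P* = $9, Q* = 161.
With a per-unit subsidy paid to producers, each receives P + 4.5 per unit sold, so supply becomes Qs = 3(P + 4.5) + 134.
New equilibrium: consumers pay $6.3, producers receive $10.8, Q = 166.4. (Wedge: Pb − Ps = −4.5.)

Consumers pay $6.3; producers receive $10.8; quantity = 166.4.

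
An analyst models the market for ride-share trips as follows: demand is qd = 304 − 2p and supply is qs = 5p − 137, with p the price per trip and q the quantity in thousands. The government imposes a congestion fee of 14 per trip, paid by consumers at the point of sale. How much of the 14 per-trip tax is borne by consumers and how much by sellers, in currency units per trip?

Without the tax, 304 − 2p = 5p − 137 gives 7p = 441, so p* = 63 and q* = 178.
With the tax collected from consumers, demand (in seller-price terms) shifts: qd = 304 − 2(p + 14).
New equilibrium: consumers pay 73, sellers receive 59, q = 158. (Wedge: pb − ps = 14.)
Burden on consumers: 10; on sellers: 4. (They sum to 14.)
The less price-elastic side of the market bears the larger share of a per-unit tax.

Consumers bear 10 per trip; sellers bear 4 per trip.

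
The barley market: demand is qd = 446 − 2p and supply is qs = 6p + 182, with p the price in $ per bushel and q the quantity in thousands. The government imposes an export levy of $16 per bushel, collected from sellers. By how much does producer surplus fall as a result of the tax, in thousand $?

Producer surplus falls by $1472 thousand.

Before the tax: set 446 − 2p = 6p + 182 → p* = $33, q* = 380.
With the tax collected from sellers, supply shifts: qs = 6(p − 16) + 182.
Solving gives q = 356 with consumers paying $45 and sellers receiving $29 (the $16 wedge).
ΔPS is the trapezoid between Q = 356 and Q = 380 of height $4: ½ · (380 + 356) · 4 = $1472.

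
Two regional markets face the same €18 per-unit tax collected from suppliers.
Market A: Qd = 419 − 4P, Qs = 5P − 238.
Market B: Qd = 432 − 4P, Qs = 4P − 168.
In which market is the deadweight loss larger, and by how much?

Market A: pre-tax P* = €73, Q* = 127; post-tax Q = 87; deadweight loss = €360.
Market B: pre-tax P* = €75, Q* = 132; post-tax Q = 96; deadweight loss = €324.
Difference: €360 vs €324 → market A is larger by €36.

Market A, by €36.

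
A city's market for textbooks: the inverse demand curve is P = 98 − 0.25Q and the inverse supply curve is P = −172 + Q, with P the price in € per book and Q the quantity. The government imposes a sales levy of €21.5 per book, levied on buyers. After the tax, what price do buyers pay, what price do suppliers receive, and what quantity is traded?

Buyers pay €48.3; suppliers receive €26.8; quantity = 198.8.

Rewrite in direct form: Qd = 392 − 4P and Qs = P + 172.
Before the tax: set 392 − 4P = P + 172 → P* = €44, Q* = 216.
With the tax collected from buyers, demand (in seller-price terms) shifts: Qd = 392 − 4(P + 21.5).
Solving gives Q = 198.8 with buyers paying €48.3 and suppliers receiving €26.8 (the €21.5 wedge).
The less price-elastic side of the market bears the larger share of a per-unit tax.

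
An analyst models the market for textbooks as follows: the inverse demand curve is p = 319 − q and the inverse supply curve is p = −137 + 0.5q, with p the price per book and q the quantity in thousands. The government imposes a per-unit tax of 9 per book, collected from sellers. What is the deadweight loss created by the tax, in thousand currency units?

Deadweight loss = 27 thousand.

Rewrite in direct form: qd = 319 − p and qs = 2p + 274.
Before the tax: set 319 − p = 2p + 274 → p* = 15, q* = 304.
With the tax collected from sellers, supply shifts: qs = 2(p − 9) + 274.
Solving gives q = 298 with consumers paying 21 and sellers receiving 12 (the 9 wedge).
Quantity falls by |ΔQ| = |304 − 298| = 6.
DWL = ½ · t · |ΔQ| = ½ · 9 · 6 = 27.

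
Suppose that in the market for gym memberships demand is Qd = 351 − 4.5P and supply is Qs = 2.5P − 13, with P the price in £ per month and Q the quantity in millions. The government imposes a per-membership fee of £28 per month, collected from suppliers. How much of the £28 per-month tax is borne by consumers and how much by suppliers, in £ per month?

Consumers bear £10 per month; suppliers bear £18 per month.

Before the tax: set 351 − 4.5P = 2.5P − 13 → P* = £52, Q* = 117.
With the tax collected from suppliers, supply shifts: Qs = 2.5(P − 28) − 13.
Solving gives Q = 72 with consumers paying £62 and suppliers receiving £34 (the £28 wedge).
Burden on consumers: £10; on suppliers: £18. (They sum to £28.)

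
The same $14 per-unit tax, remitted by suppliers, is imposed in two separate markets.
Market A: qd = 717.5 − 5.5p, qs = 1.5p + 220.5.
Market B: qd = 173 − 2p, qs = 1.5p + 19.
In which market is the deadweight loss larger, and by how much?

Market A, by $31.5.

Market A: pre-tax p* = $71, q* = 327; post-tax q = 310.5; deadweight loss = $115.5.
Market B: pre-tax p* = $44, q* = 85; post-tax q = 73; deadweight loss = $84.
Difference: $115.5 vs $84 → market A is larger by $31.5.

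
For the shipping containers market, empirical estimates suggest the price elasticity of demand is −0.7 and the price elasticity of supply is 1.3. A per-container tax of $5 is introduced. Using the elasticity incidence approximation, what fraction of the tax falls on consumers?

Consumers' share ≈ 0.65.

Incidence ratio: consumers' share ≈ εs / (εs + |εd|) = 1.3 / (1.3 + 0.7) = 0.65.
Supply is the more elastic side, so consumers bear the larger share.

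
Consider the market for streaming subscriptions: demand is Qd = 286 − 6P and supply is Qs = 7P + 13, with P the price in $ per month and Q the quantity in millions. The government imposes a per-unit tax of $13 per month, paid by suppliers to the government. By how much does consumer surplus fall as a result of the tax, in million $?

Without the tax, 286 − 6P = 7P + 13 gives 13P = 273, so P* = $21 and Q* = 160.
With the tax collected from suppliers, supply shifts: Qs = 7(P − 13) + 13.
Solving gives Q = 118 with buyers paying $28 and suppliers receiving $15 (the $13 wedge).
ΔCS is the trapezoid between Q = 118 and Q = 160 of height $7: ½ · (160 + 118) · 7 = $973.

Consumer surplus falls by $973 million.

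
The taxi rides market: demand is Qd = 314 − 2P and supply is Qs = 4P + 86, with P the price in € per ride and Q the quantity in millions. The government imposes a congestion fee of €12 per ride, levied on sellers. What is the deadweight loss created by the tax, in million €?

Deadweight loss = €96 million.

Without the tax, 314 − 2P = 4P + 86 gives 6P = 228, so P* = €38 and Q* = 238.
With the tax collected from sellers, supply shifts: Qs = 4(P − 12) + 86.
New equilibrium: consumers pay €46, sellers receive €34, Q = 222. (Wedge: Pb − Ps = 12.)
Quantity falls by |ΔQ| = |238 − 222| = 16.
DWL = ½ · t · |ΔQ| = ½ · 12 · 16 = €96.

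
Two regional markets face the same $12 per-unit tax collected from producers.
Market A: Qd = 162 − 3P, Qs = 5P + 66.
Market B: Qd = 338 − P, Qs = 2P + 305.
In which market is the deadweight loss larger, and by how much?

Market A: pre-tax P* = $12, Q* = 126; post-tax Q = 103.5; deadweight loss = $135.
Market B: pre-tax P* = $11, Q* = 327; post-tax Q = 319; deadweight loss = $48.
Difference: $135 vs $48 → market A is larger by $87.

Market A, by $87.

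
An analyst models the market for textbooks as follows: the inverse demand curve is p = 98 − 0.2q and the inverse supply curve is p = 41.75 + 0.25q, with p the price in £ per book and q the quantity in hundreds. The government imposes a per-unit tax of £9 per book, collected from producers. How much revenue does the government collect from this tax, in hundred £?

Tax revenue = £945 hundred.

Rewrite in direct form: qd = 490 − 5p and qs = 4p − 167.
Without the tax, 490 − 5p = 4p − 167 gives 9p = 657, so p* = £73 and q* = 125.
With the tax collected from producers, supply shifts: qs = 4(p − 9) − 167.
New equilibrium: consumers pay £77, producers receive £68, q = 105. (Wedge: pb − ps = 9.)
Revenue = t · Q = 9 · 105 = £945.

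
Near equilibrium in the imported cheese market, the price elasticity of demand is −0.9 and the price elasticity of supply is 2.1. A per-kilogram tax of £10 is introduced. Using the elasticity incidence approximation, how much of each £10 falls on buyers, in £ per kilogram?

Incidence ratio: buyers' share ≈ εs / (εs + |εd|) = 2.1 / (2.1 + 0.9) = 0.7.
So buyers bear ≈ 0.7 × £10 = £7; producers bear £3.

Buyers bear ≈ £7 per kilogram.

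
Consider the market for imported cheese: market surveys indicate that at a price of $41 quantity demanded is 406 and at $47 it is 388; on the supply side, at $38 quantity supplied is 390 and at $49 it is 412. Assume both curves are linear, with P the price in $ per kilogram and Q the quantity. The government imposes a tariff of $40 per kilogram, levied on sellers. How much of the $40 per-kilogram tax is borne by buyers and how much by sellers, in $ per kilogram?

Buyers bear $16 per kilogram; sellers bear $24 per kilogram.

Demand slope: (388 − 406)/(47 − 41) = -3, so Qd = 529 − 3P.
Supply slope: (412 − 390)/(49 − 38) = 2, so Qs = 2P + 314.
Without the tax, 529 − 3P = 2P + 314 gives 5P = 215, so P* = $43 and Q* = 400.
With the tax collected from sellers, supply shifts: Qs = 2(P − 40) + 314.
New equilibrium: buyers pay $59, sellers receive $19, Q = 352. (Wedge: Pb − Ps = 40.)
Burden on buyers: $16; on sellers: $24. (They sum to $40.)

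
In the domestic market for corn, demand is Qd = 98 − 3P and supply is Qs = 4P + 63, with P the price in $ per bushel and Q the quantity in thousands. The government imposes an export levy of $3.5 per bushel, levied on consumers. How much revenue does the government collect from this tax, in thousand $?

Tax revenue = $269.5 thousand.

Before the tax: set 98 − 3P = 4P + 63 → P* = $5, Q* = 83.
With the tax collected from consumers, demand (in seller-price terms) shifts: Qd = 98 − 3(P + 3.5).
New equilibrium: consumers pay $7, sellers receive $3.5, Q = 77. (Wedge: Pb − Ps = 3.5.)
Revenue = t · Q = 3.5 · 77 = $269.5.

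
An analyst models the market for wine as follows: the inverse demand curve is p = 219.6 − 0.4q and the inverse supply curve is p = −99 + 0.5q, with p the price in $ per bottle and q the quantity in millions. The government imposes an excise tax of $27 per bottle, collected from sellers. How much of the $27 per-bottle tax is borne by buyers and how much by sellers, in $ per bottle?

Inverting to q(p) form: qd = 549 − 2.5p; qs = 2p + 198.
Without the tax, 549 − 2.5p = 2p + 198 gives 4.5p = 351, so p* = $78 and q* = 354.
With the tax collected from sellers, supply shifts: qs = 2(p − 27) + 198.
Solving gives q = 324 with buyers paying $90 and sellers receiving $63 (the $27 wedge).
Burden on buyers: $12; on sellers: $15. (They sum to $27.)
The less price-elastic side of the market bears the larger share of a per-unit tax.

Buyers bear $12 per bottle; sellers bear $15 per bottle.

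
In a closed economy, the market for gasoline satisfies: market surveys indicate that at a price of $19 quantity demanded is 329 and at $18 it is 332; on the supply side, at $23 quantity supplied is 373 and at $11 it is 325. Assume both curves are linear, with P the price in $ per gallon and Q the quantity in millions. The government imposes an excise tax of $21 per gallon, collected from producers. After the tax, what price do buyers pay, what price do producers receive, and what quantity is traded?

Buyers pay $27; producers receive $6; quantity = 305.

Demand slope: (332 − 329)/(18 − 19) = -3, so Qd = 386 − 3P.
Supply slope: (325 − 373)/(11 − 23) = 4, so Qs = 4P + 281.
Without the tax, 386 − 3P = 4P + 281 gives 7P = 105, so P* = $15 and Q* = 341.
With the tax collected from producers, supply shifts: Qs = 4(P − 21) + 281.
New equilibrium: buyers pay $27, producers receive $6, Q = 305. (Wedge: Pb − Ps = 21.)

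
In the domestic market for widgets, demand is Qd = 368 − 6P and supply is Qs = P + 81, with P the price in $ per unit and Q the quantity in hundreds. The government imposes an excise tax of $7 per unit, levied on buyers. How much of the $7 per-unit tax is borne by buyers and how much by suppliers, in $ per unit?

Buyers bear $1 per unit; suppliers bear $6 per unit.

Before the tax: set 368 − 6P = P + 81 → P* = $41, Q* = 122.
With the tax collected from buyers, demand (in seller-price terms) shifts: Qd = 368 − 6(P + 7).
Solving gives Q = 116 with buyers paying $42 and suppliers receiving $35 (the $7 wedge).
Burden on buyers: $1; on suppliers: $6. (They sum to $7.)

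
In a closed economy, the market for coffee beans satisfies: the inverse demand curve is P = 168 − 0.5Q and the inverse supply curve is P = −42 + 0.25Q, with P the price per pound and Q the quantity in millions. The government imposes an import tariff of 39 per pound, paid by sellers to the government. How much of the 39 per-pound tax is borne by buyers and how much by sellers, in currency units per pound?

Inverting to Q(P) form: Qd = 336 − 2P; Qs = 4P + 168.
Without the tax, 336 − 2P = 4P + 168 gives 6P = 168, so P* = 28 and Q* = 280.
With the tax collected from sellers, supply shifts: Qs = 4(P − 39) + 168.
New equilibrium: buyers pay 54, sellers receive 15, Q = 228. (Wedge: Pb − Ps = 39.)
Burden on buyers: 26; on sellers: 13. (They sum to 39.)

Buyers bear 26 per pound; sellers bear 13 per pound.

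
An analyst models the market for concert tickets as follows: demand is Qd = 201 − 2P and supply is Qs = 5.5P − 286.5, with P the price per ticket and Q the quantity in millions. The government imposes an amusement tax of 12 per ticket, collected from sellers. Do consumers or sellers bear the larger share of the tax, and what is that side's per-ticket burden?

Consumers bear the larger share: 8.8 per ticket.

Without the tax, 201 − 2P = 5.5P − 286.5 gives 7.5P = 487.5, so P* = 65 and Q* = 71.
With the tax collected from sellers, supply shifts: Qs = 5.5(P − 12) − 286.5.
New equilibrium: consumers pay 73.8, sellers receive 61.8, Q = 53.4. (Wedge: Pb − Ps = 12.)
Per-ticket burden: consumers 8.8, sellers 3.2.
Consumers take the larger share because demand is less price-elastic here (demand slope 2 vs supply slope 5.5).
The less price-elastic side of the market bears the larger share of a per-unit tax.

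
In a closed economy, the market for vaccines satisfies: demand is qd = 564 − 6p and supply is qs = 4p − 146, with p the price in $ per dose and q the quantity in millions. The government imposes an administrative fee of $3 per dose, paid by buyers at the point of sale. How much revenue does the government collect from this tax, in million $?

Before the tax: set 564 − 6p = 4p − 146 → p* = $71, q* = 138.
With the tax collected from buyers, demand (in seller-price terms) shifts: qd = 564 − 6(p + 3).
New equilibrium: buyers pay $72.2, sellers receive $69.2, q = 130.8. (Wedge: pb − ps = 3.)
Revenue = t · Q = 3 · 130.8 = $392.4.

Tax revenue = $392.4 million.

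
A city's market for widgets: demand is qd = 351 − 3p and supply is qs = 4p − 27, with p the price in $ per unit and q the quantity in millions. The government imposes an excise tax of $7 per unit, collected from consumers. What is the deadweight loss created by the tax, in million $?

Deadweight loss = $42 million.

Before the tax: set 351 − 3p = 4p − 27 → p* = $54, q* = 189.
With the tax collected from consumers, demand (in seller-price terms) shifts: qd = 351 − 3(p + 7).
Solving gives q = 177 with consumers paying $58 and producers receiving $51 (the $7 wedge).
Quantity falls by |ΔQ| = |189 − 177| = 12.
DWL = ½ · t · |ΔQ| = ½ · 7 · 12 = $42.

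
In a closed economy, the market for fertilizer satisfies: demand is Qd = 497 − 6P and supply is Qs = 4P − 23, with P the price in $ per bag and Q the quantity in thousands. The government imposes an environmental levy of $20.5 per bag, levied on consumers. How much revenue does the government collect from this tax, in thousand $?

Without the tax, 497 − 6P = 4P − 23 gives 10P = 520, so P* = $52 and Q* = 185.
With the tax collected from consumers, demand (in seller-price terms) shifts: Qd = 497 − 6(P + 20.5).
Solving gives Q = 135.8 with consumers paying $60.2 and sellers receiving $39.7 (the $20.5 wedge).
Revenue = t · Q = 20.5 · 135.8 = $2783.9.

Tax revenue = $2783.9 thousand.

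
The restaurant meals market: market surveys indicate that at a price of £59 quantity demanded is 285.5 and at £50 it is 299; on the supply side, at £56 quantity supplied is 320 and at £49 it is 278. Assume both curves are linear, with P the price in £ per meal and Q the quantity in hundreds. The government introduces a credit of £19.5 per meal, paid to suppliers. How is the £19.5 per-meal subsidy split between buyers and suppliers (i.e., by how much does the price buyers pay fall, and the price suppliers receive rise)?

Buyers gain £15.6 per meal; suppliers gain £3.9 per meal.

Demand slope: (299 − 285.5)/(50 − 59) = -1.5, so Qd = 374 − 1.5P.
Supply slope: (278 − 320)/(49 − 56) = 6, so Qs = 6P − 16.
Before the subsidy: set 374 − 1.5P = 6P − 16 → P* = £52, Q* = 296.
With a per-unit subsidy paid to suppliers, each receives P + 19.5 per unit sold, so supply becomes Qs = 6(P + 19.5) − 16.
Solving gives Q = 319.4 with buyers paying £36.4 and suppliers receiving £55.9 (the £19.5 wedge).
Gain to buyers: £15.6; to suppliers: £3.9. (They sum to £19.5.)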